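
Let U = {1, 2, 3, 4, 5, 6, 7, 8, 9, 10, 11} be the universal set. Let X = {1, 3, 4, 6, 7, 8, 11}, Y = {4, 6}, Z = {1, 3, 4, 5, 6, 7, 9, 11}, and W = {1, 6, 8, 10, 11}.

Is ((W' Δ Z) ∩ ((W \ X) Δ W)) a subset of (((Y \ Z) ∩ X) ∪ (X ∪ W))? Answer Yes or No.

W' = {2, 3, 4, 5, 7, 9}
W' Δ Z = {1, 2, 6, 11}
W \ X = {10}
(W \ X) Δ W = {1, 6, 8, 11}
(W' Δ Z) ∩ ((W \ X) Δ W) = {1, 6, 11}
Y \ Z = {}
(Y \ Z) ∩ X = {}
X ∪ W = {1, 3, 4, 6, 7, 8, 10, 11}
((Y \ Z) ∩ X) ∪ (X ∪ W) = {1, 3, 4, 6, 7, 8, 10, 11}
Every element of {1, 6, 11} is in {1, 3, 4, 6, 7, 8, 10, 11}, so (W' Δ Z) ∩ ((W \ X) Δ W) ⊆ ((Y \ Z) ∩ X) ∪ (X ∪ W).

Yes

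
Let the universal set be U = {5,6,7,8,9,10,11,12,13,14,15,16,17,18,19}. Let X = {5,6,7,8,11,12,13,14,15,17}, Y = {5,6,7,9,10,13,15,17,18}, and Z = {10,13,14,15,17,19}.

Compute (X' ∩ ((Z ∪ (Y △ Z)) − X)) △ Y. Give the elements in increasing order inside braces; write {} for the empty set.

X' = {9,10,16,18,19}
Y △ Z = {5,6,7,9,14,18,19}
Z ∪ (Y △ Z) = {5,6,7,9,10,13,14,15,17,18,19}
(Z ∪ (Y △ Z)) − X = {9,10,18,19}
X' ∩ ((Z ∪ (Y △ Z)) − X) = {9,10,18,19}
(X' ∩ ((Z ∪ (Y △ Z)) − X)) △ Y = {5,6,7,13,15,17,19}

{5,6,7,13,15,17,19}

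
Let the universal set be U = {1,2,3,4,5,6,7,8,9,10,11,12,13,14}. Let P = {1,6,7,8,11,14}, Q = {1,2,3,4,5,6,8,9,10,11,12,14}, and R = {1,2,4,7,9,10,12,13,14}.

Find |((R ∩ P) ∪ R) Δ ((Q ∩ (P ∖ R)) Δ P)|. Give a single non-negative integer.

R ∩ P = {1,7,14}
(R ∩ P) ∪ R = {1,2,4,7,9,10,12,13,14}
P ∖ R = {6,8,11}
Q ∩ (P ∖ R) = {6,8,11}
(Q ∩ (P ∖ R)) Δ P = {1,7,14}
((R ∩ P) ∪ R) Δ ((Q ∩ (P ∖ R)) Δ P) = {2,4,9,10,12,13}
|((R ∩ P) ∪ R) Δ ((Q ∩ (P ∖ R)) Δ P)| = 6

6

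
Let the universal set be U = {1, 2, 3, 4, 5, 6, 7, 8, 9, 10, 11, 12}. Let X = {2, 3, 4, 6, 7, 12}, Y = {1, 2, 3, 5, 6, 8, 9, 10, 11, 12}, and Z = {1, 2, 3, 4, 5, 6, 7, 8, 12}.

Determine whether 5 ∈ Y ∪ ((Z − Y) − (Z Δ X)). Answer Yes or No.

5 ∈ Z and 5 ∈ Y, so 5 ∉ Z − Y
5 ∈ Z and 5 ∉ X, so 5 ∈ Z Δ X
5 ∉ (Z − Y) and 5 ∈ (Z Δ X), so 5 ∉ (Z − Y) − (Z Δ X)
5 ∈ Y and 5 ∉ ((Z − Y) − (Z Δ X)), so 5 ∈ Y ∪ ((Z − Y) − (Z Δ X))

Yes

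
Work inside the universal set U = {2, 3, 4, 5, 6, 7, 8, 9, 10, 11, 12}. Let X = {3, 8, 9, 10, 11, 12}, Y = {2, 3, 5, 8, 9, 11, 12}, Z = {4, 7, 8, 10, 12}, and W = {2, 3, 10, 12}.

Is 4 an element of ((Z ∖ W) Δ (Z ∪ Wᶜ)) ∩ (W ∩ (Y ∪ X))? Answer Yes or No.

No

4 ∈ Z and 4 ∉ W, so 4 ∈ Z ∖ W
4 ∉ W, so 4 ∈ Wᶜ
4 ∈ Z and 4 ∈ Wᶜ, so 4 ∈ Z ∪ Wᶜ
4 ∈ (Z ∖ W) and 4 ∈ (Z ∪ Wᶜ), so 4 ∉ (Z ∖ W) Δ (Z ∪ Wᶜ)
4 ∉ Y and 4 ∉ X, so 4 ∉ Y ∪ X
4 ∉ W and 4 ∉ (Y ∪ X), so 4 ∉ W ∩ (Y ∪ X)
4 ∉ ((Z ∖ W) Δ (Z ∪ Wᶜ)) and 4 ∉ (W ∩ (Y ∪ X)), so 4 ∉ ((Z ∖ W) Δ (Z ∪ Wᶜ)) ∩ (W ∩ (Y ∪ X))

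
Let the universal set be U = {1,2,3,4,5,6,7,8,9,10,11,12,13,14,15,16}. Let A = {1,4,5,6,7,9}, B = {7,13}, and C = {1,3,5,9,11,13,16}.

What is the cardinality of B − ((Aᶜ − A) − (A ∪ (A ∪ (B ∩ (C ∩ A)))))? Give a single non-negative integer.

Aᶜ = {2,3,8,10,11,12,13,14,15,16}
Aᶜ − A = {2,3,8,10,11,12,13,14,15,16}
C ∩ A = {1,5,9}
B ∩ (C ∩ A) = {}
A ∪ (B ∩ (C ∩ A)) = {1,4,5,6,7,9}
A ∪ (A ∪ (B ∩ (C ∩ A))) = {1,4,5,6,7,9}
(Aᶜ − A) − (A ∪ (A ∪ (B ∩ (C ∩ A)))) = {2,3,8,10,11,12,13,14,15,16}
B − ((Aᶜ − A) − (A ∪ (A ∪ (B ∩ (C ∩ A))))) = {7}
|B − ((Aᶜ − A) − (A ∪ (A ∪ (B ∩ (C ∩ A)))))| = 1

1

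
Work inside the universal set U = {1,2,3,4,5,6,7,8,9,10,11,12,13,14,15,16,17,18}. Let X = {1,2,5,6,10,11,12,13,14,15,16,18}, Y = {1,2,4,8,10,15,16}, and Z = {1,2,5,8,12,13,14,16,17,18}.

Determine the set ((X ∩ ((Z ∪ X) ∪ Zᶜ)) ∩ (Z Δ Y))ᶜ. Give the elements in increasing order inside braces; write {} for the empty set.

Z ∪ X = {1,2,5,6,8,10,11,12,13,14,15,16,17,18}
Zᶜ = {3,4,6,7,9,10,11,15}
(Z ∪ X) ∪ Zᶜ = {1,2,3,4,5,6,7,8,9,10,11,12,13,14,15,16,17,18}
X ∩ ((Z ∪ X) ∪ Zᶜ) = {1,2,5,6,10,11,12,13,14,15,16,18}
Z Δ Y = {4,5,10,12,13,14,15,17,18}
(X ∩ ((Z ∪ X) ∪ Zᶜ)) ∩ (Z Δ Y) = {5,10,12,13,14,15,18}
((X ∩ ((Z ∪ X) ∪ Zᶜ)) ∩ (Z Δ Y))ᶜ = {1,2,3,4,6,7,8,9,11,16,17}

{1,2,3,4,6,7,8,9,11,16,17}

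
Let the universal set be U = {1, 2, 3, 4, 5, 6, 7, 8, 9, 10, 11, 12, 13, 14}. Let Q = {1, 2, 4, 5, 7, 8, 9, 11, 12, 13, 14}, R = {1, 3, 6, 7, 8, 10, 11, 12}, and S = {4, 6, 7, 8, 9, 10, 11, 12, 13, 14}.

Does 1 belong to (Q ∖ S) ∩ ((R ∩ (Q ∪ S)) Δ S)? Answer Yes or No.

Yes

1 ∈ Q and 1 ∉ S, so 1 ∈ Q ∖ S
1 ∈ Q and 1 ∉ S, so 1 ∈ Q ∪ S
1 ∈ R and 1 ∈ (Q ∪ S), so 1 ∈ R ∩ (Q ∪ S)
1 ∈ (R ∩ (Q ∪ S)) and 1 ∉ S, so 1 ∈ (R ∩ (Q ∪ S)) Δ S
1 ∈ (Q ∖ S) and 1 ∈ ((R ∩ (Q ∪ S)) Δ S), so 1 ∈ (Q ∖ S) ∩ ((R ∩ (Q ∪ S)) Δ S)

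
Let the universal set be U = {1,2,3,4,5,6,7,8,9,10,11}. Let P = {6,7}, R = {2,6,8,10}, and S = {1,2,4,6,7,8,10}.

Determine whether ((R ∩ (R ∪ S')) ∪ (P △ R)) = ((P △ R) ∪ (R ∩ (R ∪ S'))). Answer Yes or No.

S' = {3,5,9,11}
R ∪ S' = {2,3,5,6,8,9,10,11}
R ∩ (R ∪ S') = {2,6,8,10}
P △ R = {2,7,8,10}
(R ∩ (R ∪ S')) ∪ (P △ R) = {2,6,7,8,10}
(P △ R) ∪ (R ∩ (R ∪ S')) = {2,6,7,8,10}
Both equal {2,6,7,8,10}, so (R ∩ (R ∪ S')) ∪ (P △ R) = (P △ R) ∪ (R ∩ (R ∪ S')).

Yes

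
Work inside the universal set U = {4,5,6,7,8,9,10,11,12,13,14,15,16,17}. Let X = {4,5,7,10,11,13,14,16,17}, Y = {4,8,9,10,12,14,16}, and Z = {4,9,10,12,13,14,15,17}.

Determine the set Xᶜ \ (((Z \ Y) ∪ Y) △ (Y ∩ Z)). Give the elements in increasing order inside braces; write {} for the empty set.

{6,9,12}

Xᶜ = {6,8,9,12,15}
Z \ Y = {13,15,17}
(Z \ Y) ∪ Y = {4,8,9,10,12,13,14,15,16,17}
Y ∩ Z = {4,9,10,12,14}
((Z \ Y) ∪ Y) △ (Y ∩ Z) = {8,13,15,16,17}
Xᶜ \ (((Z \ Y) ∪ Y) △ (Y ∩ Z)) = {6,9,12}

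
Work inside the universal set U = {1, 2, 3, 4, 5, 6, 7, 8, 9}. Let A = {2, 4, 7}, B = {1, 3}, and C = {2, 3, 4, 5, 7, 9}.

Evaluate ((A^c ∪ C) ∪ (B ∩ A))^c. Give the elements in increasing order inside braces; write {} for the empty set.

A^c = {1, 3, 5, 6, 8, 9}
A^c ∪ C = {1, 2, 3, 4, 5, 6, 7, 8, 9}
B ∩ A = {}
(A^c ∪ C) ∪ (B ∩ A) = {1, 2, 3, 4, 5, 6, 7, 8, 9}
((A^c ∪ C) ∪ (B ∩ A))^c = {}

{}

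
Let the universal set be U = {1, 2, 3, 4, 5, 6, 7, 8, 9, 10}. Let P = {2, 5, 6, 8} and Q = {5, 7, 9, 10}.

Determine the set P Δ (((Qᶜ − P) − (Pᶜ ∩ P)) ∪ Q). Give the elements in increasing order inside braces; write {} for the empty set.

Qᶜ = {1, 2, 3, 4, 6, 8}
Qᶜ − P = {1, 3, 4}
Pᶜ = {1, 3, 4, 7, 9, 10}
Pᶜ ∩ P = {}
(Qᶜ − P) − (Pᶜ ∩ P) = {1, 3, 4}
((Qᶜ − P) − (Pᶜ ∩ P)) ∪ Q = {1, 3, 4, 5, 7, 9, 10}
P Δ (((Qᶜ − P) − (Pᶜ ∩ P)) ∪ Q) = {1, 2, 3, 4, 6, 7, 8, 9, 10}

{1, 2, 3, 4, 6, 7, 8, 9, 10}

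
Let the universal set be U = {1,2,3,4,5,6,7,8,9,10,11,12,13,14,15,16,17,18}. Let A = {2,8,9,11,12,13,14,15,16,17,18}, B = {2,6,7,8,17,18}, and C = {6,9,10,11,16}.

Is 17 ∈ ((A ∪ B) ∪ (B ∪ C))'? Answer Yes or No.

No

17 ∈ A and 17 ∈ B, so 17 ∈ A ∪ B
17 ∈ B and 17 ∉ C, so 17 ∈ B ∪ C
17 ∈ (A ∪ B) and 17 ∈ (B ∪ C), so 17 ∈ (A ∪ B) ∪ (B ∪ C)
17 ∉ ((A ∪ B) ∪ (B ∪ C))' since 17 ∈ ((A ∪ B) ∪ (B ∪ C))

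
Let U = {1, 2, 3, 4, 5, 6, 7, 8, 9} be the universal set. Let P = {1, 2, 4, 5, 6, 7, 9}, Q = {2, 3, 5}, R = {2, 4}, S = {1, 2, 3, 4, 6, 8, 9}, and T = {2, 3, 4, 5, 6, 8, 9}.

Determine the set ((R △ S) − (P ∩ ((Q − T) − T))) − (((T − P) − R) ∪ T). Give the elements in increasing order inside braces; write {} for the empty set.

R △ S = {1, 3, 6, 8, 9}
Q − T = {}
(Q − T) − T = {}
P ∩ ((Q − T) − T) = {}
(R △ S) − (P ∩ ((Q − T) − T)) = {1, 3, 6, 8, 9}
T − P = {3, 8}
(T − P) − R = {3, 8}
((T − P) − R) ∪ T = {2, 3, 4, 5, 6, 8, 9}
((R △ S) − (P ∩ ((Q − T) − T))) − (((T − P) − R) ∪ T) = {1}

{1}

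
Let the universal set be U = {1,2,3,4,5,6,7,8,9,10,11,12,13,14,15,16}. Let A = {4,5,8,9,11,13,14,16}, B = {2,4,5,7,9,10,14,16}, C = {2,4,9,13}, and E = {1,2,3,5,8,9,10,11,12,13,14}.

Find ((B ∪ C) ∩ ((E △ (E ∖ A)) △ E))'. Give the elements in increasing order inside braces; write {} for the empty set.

B ∪ C = {2,4,5,7,9,10,13,14,16}
E ∖ A = {1,2,3,10,12}
E △ (E ∖ A) = {5,8,9,11,13,14}
(E △ (E ∖ A)) △ E = {1,2,3,10,12}
(B ∪ C) ∩ ((E △ (E ∖ A)) △ E) = {2,10}
((B ∪ C) ∩ ((E △ (E ∖ A)) △ E))' = {1,3,4,5,6,7,8,9,11,12,13,14,15,16}

{1,3,4,5,6,7,8,9,11,12,13,14,15,16}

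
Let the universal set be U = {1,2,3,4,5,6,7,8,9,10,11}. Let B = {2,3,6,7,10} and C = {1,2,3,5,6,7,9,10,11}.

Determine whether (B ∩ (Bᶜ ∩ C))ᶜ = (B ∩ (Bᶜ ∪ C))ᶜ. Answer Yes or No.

Bᶜ = {1,4,5,8,9,11}
Bᶜ ∩ C = {1,5,9,11}
B ∩ (Bᶜ ∩ C) = {}
(B ∩ (Bᶜ ∩ C))ᶜ = {1,2,3,4,5,6,7,8,9,10,11}
Bᶜ ∪ C = {1,2,3,4,5,6,7,8,9,10,11}
B ∩ (Bᶜ ∪ C) = {2,3,6,7,10}
(B ∩ (Bᶜ ∪ C))ᶜ = {1,4,5,8,9,11}
2 ∈ (B ∩ (Bᶜ ∩ C))ᶜ but 2 ∉ (B ∩ (Bᶜ ∪ C))ᶜ, so they differ.

No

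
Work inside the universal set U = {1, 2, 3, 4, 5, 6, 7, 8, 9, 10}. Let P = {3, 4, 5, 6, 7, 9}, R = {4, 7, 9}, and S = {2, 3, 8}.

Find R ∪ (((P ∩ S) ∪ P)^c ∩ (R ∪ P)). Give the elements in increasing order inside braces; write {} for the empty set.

{4, 7, 9}

P ∩ S = {3}
(P ∩ S) ∪ P = {3, 4, 5, 6, 7, 9}
((P ∩ S) ∪ P)^c = {1, 2, 8, 10}
R ∪ P = {3, 4, 5, 6, 7, 9}
((P ∩ S) ∪ P)^c ∩ (R ∪ P) = {}
R ∪ (((P ∩ S) ∪ P)^c ∩ (R ∪ P)) = {4, 7, 9}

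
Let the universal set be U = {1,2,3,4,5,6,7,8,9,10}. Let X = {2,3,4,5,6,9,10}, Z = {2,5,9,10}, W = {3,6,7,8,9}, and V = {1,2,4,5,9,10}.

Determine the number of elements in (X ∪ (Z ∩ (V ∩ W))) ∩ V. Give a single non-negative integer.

5

V ∩ W = {9}
Z ∩ (V ∩ W) = {9}
X ∪ (Z ∩ (V ∩ W)) = {2,3,4,5,6,9,10}
(X ∪ (Z ∩ (V ∩ W))) ∩ V = {2,4,5,9,10}
|(X ∪ (Z ∩ (V ∩ W))) ∩ V| = 5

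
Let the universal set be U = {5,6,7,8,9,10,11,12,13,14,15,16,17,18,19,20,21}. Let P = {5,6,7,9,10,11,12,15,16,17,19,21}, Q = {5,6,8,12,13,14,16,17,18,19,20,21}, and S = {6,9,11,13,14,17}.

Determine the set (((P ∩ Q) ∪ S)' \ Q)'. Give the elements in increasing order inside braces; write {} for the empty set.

P ∩ Q = {5,6,12,16,17,19,21}
(P ∩ Q) ∪ S = {5,6,9,11,12,13,14,16,17,19,21}
((P ∩ Q) ∪ S)' = {7,8,10,15,18,20}
((P ∩ Q) ∪ S)' \ Q = {7,10,15}
(((P ∩ Q) ∪ S)' \ Q)' = {5,6,8,9,11,12,13,14,16,17,18,19,20,21}

{5,6,8,9,11,12,13,14,16,17,18,19,20,21}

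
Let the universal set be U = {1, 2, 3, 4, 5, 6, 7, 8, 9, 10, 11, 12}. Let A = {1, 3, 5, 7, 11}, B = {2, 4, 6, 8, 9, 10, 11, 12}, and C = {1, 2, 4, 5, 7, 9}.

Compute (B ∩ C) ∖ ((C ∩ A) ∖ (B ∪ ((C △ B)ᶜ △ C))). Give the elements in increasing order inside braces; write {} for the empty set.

{2, 4, 9}

B ∩ C = {2, 4, 9}
C ∩ A = {1, 5, 7}
C △ B = {1, 5, 6, 7, 8, 10, 11, 12}
(C △ B)ᶜ = {2, 3, 4, 9}
(C △ B)ᶜ △ C = {1, 3, 5, 7}
B ∪ ((C △ B)ᶜ △ C) = {1, 2, 3, 4, 5, 6, 7, 8, 9, 10, 11, 12}
(C ∩ A) ∖ (B ∪ ((C △ B)ᶜ △ C)) = {}
(B ∩ C) ∖ ((C ∩ A) ∖ (B ∪ ((C △ B)ᶜ △ C))) = {2, 4, 9}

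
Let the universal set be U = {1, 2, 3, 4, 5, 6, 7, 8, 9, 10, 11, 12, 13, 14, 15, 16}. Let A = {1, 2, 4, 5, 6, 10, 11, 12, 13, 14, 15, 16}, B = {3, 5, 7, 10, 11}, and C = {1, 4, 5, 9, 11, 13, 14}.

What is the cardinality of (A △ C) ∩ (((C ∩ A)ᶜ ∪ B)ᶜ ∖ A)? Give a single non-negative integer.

0

A △ C = {2, 6, 9, 10, 12, 15, 16}
C ∩ A = {1, 4, 5, 11, 13, 14}
(C ∩ A)ᶜ = {2, 3, 6, 7, 8, 9, 10, 12, 15, 16}
(C ∩ A)ᶜ ∪ B = {2, 3, 5, 6, 7, 8, 9, 10, 11, 12, 15, 16}
((C ∩ A)ᶜ ∪ B)ᶜ = {1, 4, 13, 14}
((C ∩ A)ᶜ ∪ B)ᶜ ∖ A = {}
(A △ C) ∩ (((C ∩ A)ᶜ ∪ B)ᶜ ∖ A) = {}
|(A △ C) ∩ (((C ∩ A)ᶜ ∪ B)ᶜ ∖ A)| = 0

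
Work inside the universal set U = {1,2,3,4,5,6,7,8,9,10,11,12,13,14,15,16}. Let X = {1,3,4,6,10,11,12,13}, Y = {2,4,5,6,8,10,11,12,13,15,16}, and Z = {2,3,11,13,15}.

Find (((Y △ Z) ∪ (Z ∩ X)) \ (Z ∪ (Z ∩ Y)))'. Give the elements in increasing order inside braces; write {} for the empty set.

Y △ Z = {3,4,5,6,8,10,12,16}
Z ∩ X = {3,11,13}
(Y △ Z) ∪ (Z ∩ X) = {3,4,5,6,8,10,11,12,13,16}
Z ∩ Y = {2,11,13,15}
Z ∪ (Z ∩ Y) = {2,3,11,13,15}
((Y △ Z) ∪ (Z ∩ X)) \ (Z ∪ (Z ∩ Y)) = {4,5,6,8,10,12,16}
(((Y △ Z) ∪ (Z ∩ X)) \ (Z ∪ (Z ∩ Y)))' = {1,2,3,7,9,11,13,14,15}

{1,2,3,7,9,11,13,14,15}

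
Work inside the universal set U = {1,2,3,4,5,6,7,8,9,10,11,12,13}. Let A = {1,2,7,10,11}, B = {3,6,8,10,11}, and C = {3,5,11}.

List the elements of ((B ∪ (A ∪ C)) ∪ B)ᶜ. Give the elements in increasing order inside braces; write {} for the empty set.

{4,9,12,13}

A ∪ C = {1,2,3,5,7,10,11}
B ∪ (A ∪ C) = {1,2,3,5,6,7,8,10,11}
(B ∪ (A ∪ C)) ∪ B = {1,2,3,5,6,7,8,10,11}
((B ∪ (A ∪ C)) ∪ B)ᶜ = {4,9,12,13}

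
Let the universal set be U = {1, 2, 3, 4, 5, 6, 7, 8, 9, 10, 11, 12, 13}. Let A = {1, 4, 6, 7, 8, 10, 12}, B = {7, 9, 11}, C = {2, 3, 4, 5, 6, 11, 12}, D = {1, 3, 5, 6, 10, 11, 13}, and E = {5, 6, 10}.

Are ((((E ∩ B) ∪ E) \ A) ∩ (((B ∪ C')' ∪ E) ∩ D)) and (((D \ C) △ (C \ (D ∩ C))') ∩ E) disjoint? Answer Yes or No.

E ∩ B = {}
(E ∩ B) ∪ E = {5, 6, 10}
((E ∩ B) ∪ E) \ A = {5}
C' = {1, 7, 8, 9, 10, 13}
B ∪ C' = {1, 7, 8, 9, 10, 11, 13}
(B ∪ C')' = {2, 3, 4, 5, 6, 12}
(B ∪ C')' ∪ E = {2, 3, 4, 5, 6, 10, 12}
((B ∪ C')' ∪ E) ∩ D = {3, 5, 6, 10}
(((E ∩ B) ∪ E) \ A) ∩ (((B ∪ C')' ∪ E) ∩ D) = {5}
D \ C = {1, 10, 13}
D ∩ C = {3, 5, 6, 11}
C \ (D ∩ C) = {2, 4, 12}
(C \ (D ∩ C))' = {1, 3, 5, 6, 7, 8, 9, 10, 11, 13}
(D \ C) △ (C \ (D ∩ C))' = {3, 5, 6, 7, 8, 9, 11}
((D \ C) △ (C \ (D ∩ C))') ∩ E = {5, 6}
5 lies in both, so they are not disjoint.

No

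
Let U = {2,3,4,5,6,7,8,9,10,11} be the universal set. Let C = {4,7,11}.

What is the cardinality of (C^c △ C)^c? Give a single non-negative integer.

C^c = {2,3,5,6,8,9,10}
C^c △ C = {2,3,4,5,6,7,8,9,10,11}
(C^c △ C)^c = {}
|(C^c △ C)^c| = 0

0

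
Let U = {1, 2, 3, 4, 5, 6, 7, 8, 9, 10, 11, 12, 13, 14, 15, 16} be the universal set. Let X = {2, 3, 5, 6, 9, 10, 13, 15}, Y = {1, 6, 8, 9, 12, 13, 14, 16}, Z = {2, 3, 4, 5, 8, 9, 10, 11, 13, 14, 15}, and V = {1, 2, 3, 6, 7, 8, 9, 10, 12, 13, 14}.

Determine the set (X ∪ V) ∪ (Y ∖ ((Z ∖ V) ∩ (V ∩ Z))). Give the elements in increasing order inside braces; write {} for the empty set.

X ∪ V = {1, 2, 3, 5, 6, 7, 8, 9, 10, 12, 13, 14, 15}
Z ∖ V = {4, 5, 11, 15}
V ∩ Z = {2, 3, 8, 9, 10, 13, 14}
(Z ∖ V) ∩ (V ∩ Z) = {}
Y ∖ ((Z ∖ V) ∩ (V ∩ Z)) = {1, 6, 8, 9, 12, 13, 14, 16}
(X ∪ V) ∪ (Y ∖ ((Z ∖ V) ∩ (V ∩ Z))) = {1, 2, 3, 5, 6, 7, 8, 9, 10, 12, 13, 14, 15, 16}

{1, 2, 3, 5, 6, 7, 8, 9, 10, 12, 13, 14, 15, 16}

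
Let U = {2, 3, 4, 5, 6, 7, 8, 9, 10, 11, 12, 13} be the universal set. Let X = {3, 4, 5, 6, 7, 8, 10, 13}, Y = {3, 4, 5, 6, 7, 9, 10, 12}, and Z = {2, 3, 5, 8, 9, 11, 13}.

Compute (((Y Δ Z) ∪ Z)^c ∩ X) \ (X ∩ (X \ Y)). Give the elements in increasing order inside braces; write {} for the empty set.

Y Δ Z = {2, 4, 6, 7, 8, 10, 11, 12, 13}
(Y Δ Z) ∪ Z = {2, 3, 4, 5, 6, 7, 8, 9, 10, 11, 12, 13}
((Y Δ Z) ∪ Z)^c = {}
((Y Δ Z) ∪ Z)^c ∩ X = {}
X \ Y = {8, 13}
X ∩ (X \ Y) = {8, 13}
(((Y Δ Z) ∪ Z)^c ∩ X) \ (X ∩ (X \ Y)) = {}

{}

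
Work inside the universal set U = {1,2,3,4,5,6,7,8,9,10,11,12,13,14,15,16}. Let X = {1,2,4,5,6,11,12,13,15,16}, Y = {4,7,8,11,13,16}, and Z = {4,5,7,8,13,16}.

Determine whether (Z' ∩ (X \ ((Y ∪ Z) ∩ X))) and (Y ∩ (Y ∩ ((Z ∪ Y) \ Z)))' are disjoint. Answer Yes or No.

No

Z' = {1,2,3,6,9,10,11,12,14,15}
Y ∪ Z = {4,5,7,8,11,13,16}
(Y ∪ Z) ∩ X = {4,5,11,13,16}
X \ ((Y ∪ Z) ∩ X) = {1,2,6,12,15}
Z' ∩ (X \ ((Y ∪ Z) ∩ X)) = {1,2,6,12,15}
Z ∪ Y = {4,5,7,8,11,13,16}
(Z ∪ Y) \ Z = {11}
Y ∩ ((Z ∪ Y) \ Z) = {11}
Y ∩ (Y ∩ ((Z ∪ Y) \ Z)) = {11}
(Y ∩ (Y ∩ ((Z ∪ Y) \ Z)))' = {1,2,3,4,5,6,7,8,9,10,12,13,14,15,16}
1 lies in both, so they are not disjoint.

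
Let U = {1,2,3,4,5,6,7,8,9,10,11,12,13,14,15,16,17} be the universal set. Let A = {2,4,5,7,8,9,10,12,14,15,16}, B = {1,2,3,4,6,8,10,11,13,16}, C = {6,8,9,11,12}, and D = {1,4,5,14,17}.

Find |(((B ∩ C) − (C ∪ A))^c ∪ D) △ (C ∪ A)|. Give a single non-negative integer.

B ∩ C = {6,8,11}
C ∪ A = {2,4,5,6,7,8,9,10,11,12,14,15,16}
(B ∩ C) − (C ∪ A) = {}
((B ∩ C) − (C ∪ A))^c = {1,2,3,4,5,6,7,8,9,10,11,12,13,14,15,16,17}
((B ∩ C) − (C ∪ A))^c ∪ D = {1,2,3,4,5,6,7,8,9,10,11,12,13,14,15,16,17}
(((B ∩ C) − (C ∪ A))^c ∪ D) △ (C ∪ A) = {1,3,13,17}
|(((B ∩ C) − (C ∪ A))^c ∪ D) △ (C ∪ A)| = 4

4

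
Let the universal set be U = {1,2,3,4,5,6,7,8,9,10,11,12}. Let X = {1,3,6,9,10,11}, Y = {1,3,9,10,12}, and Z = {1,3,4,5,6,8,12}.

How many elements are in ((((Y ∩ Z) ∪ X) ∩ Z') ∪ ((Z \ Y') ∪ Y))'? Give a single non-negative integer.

6

Y ∩ Z = {1,3,12}
(Y ∩ Z) ∪ X = {1,3,6,9,10,11,12}
Z' = {2,7,9,10,11}
((Y ∩ Z) ∪ X) ∩ Z' = {9,10,11}
Y' = {2,4,5,6,7,8,11}
Z \ Y' = {1,3,12}
(Z \ Y') ∪ Y = {1,3,9,10,12}
(((Y ∩ Z) ∪ X) ∩ Z') ∪ ((Z \ Y') ∪ Y) = {1,3,9,10,11,12}
((((Y ∩ Z) ∪ X) ∩ Z') ∪ ((Z \ Y') ∪ Y))' = {2,4,5,6,7,8}
|((((Y ∩ Z) ∪ X) ∩ Z') ∪ ((Z \ Y') ∪ Y))'| = 6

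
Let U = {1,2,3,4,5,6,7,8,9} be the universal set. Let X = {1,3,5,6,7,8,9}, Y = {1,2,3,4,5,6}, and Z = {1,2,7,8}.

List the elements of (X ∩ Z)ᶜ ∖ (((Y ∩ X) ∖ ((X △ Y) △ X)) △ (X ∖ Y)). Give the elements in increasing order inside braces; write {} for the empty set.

{2,3,4,5,6}

X ∩ Z = {1,7,8}
(X ∩ Z)ᶜ = {2,3,4,5,6,9}
Y ∩ X = {1,3,5,6}
X △ Y = {2,4,7,8,9}
(X △ Y) △ X = {1,2,3,4,5,6}
(Y ∩ X) ∖ ((X △ Y) △ X) = {}
X ∖ Y = {7,8,9}
((Y ∩ X) ∖ ((X △ Y) △ X)) △ (X ∖ Y) = {7,8,9}
(X ∩ Z)ᶜ ∖ (((Y ∩ X) ∖ ((X △ Y) △ X)) △ (X ∖ Y)) = {2,3,4,5,6}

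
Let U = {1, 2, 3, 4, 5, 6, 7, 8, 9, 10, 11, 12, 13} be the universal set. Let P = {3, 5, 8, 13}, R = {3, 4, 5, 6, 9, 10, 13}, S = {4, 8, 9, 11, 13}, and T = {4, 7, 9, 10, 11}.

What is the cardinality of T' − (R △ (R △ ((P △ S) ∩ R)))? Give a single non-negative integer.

T' = {1, 2, 3, 5, 6, 8, 12, 13}
P △ S = {3, 4, 5, 9, 11}
(P △ S) ∩ R = {3, 4, 5, 9}
R △ ((P △ S) ∩ R) = {6, 10, 13}
R △ (R △ ((P △ S) ∩ R)) = {3, 4, 5, 9}
T' − (R △ (R △ ((P △ S) ∩ R))) = {1, 2, 6, 8, 12, 13}
|T' − (R △ (R △ ((P △ S) ∩ R)))| = 6

6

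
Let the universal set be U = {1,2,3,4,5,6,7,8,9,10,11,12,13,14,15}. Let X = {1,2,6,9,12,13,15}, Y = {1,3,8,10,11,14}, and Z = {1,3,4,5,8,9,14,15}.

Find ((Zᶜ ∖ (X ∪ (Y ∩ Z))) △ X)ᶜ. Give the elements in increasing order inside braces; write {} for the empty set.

Zᶜ = {2,6,7,10,11,12,13}
Y ∩ Z = {1,3,8,14}
X ∪ (Y ∩ Z) = {1,2,3,6,8,9,12,13,14,15}
Zᶜ ∖ (X ∪ (Y ∩ Z)) = {7,10,11}
(Zᶜ ∖ (X ∪ (Y ∩ Z))) △ X = {1,2,6,7,9,10,11,12,13,15}
((Zᶜ ∖ (X ∪ (Y ∩ Z))) △ X)ᶜ = {3,4,5,8,14}

{3,4,5,8,14}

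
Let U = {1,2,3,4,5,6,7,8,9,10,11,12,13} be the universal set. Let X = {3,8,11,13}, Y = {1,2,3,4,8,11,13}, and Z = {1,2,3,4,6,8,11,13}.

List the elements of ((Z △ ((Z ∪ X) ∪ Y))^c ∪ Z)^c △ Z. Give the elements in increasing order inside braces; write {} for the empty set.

Z ∪ X = {1,2,3,4,6,8,11,13}
(Z ∪ X) ∪ Y = {1,2,3,4,6,8,11,13}
Z △ ((Z ∪ X) ∪ Y) = {}
(Z △ ((Z ∪ X) ∪ Y))^c = {1,2,3,4,5,6,7,8,9,10,11,12,13}
(Z △ ((Z ∪ X) ∪ Y))^c ∪ Z = {1,2,3,4,5,6,7,8,9,10,11,12,13}
((Z △ ((Z ∪ X) ∪ Y))^c ∪ Z)^c = {}
((Z △ ((Z ∪ X) ∪ Y))^c ∪ Z)^c △ Z = {1,2,3,4,6,8,11,13}

{1,2,3,4,6,8,11,13}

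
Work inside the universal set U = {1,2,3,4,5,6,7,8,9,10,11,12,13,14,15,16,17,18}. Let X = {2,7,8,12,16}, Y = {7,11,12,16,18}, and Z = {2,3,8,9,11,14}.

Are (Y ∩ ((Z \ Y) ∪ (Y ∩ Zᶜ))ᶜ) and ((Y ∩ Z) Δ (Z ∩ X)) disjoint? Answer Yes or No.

No

Z \ Y = {2,3,8,9,14}
Zᶜ = {1,4,5,6,7,10,12,13,15,16,17,18}
Y ∩ Zᶜ = {7,12,16,18}
(Z \ Y) ∪ (Y ∩ Zᶜ) = {2,3,7,8,9,12,14,16,18}
((Z \ Y) ∪ (Y ∩ Zᶜ))ᶜ = {1,4,5,6,10,11,13,15,17}
Y ∩ ((Z \ Y) ∪ (Y ∩ Zᶜ))ᶜ = {11}
Y ∩ Z = {11}
Z ∩ X = {2,8}
(Y ∩ Z) Δ (Z ∩ X) = {2,8,11}
11 lies in both, so they are not disjoint.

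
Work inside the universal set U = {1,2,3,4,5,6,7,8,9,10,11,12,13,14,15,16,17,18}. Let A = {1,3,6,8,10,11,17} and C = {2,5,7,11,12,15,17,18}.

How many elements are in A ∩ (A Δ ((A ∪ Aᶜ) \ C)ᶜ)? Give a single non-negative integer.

5

Aᶜ = {2,4,5,7,9,12,13,14,15,16,18}
A ∪ Aᶜ = {1,2,3,4,5,6,7,8,9,10,11,12,13,14,15,16,17,18}
(A ∪ Aᶜ) \ C = {1,3,4,6,8,9,10,13,14,16}
((A ∪ Aᶜ) \ C)ᶜ = {2,5,7,11,12,15,17,18}
A Δ ((A ∪ Aᶜ) \ C)ᶜ = {1,2,3,5,6,7,8,10,12,15,18}
A ∩ (A Δ ((A ∪ Aᶜ) \ C)ᶜ) = {1,3,6,8,10}
|A ∩ (A Δ ((A ∪ Aᶜ) \ C)ᶜ)| = 5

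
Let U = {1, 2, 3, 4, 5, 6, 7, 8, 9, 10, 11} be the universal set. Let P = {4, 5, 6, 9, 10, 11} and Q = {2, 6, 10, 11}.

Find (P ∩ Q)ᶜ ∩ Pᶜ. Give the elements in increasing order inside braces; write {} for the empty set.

{1, 2, 3, 7, 8}

P ∩ Q = {6, 10, 11}
(P ∩ Q)ᶜ = {1, 2, 3, 4, 5, 7, 8, 9}
Pᶜ = {1, 2, 3, 7, 8}
(P ∩ Q)ᶜ ∩ Pᶜ = {1, 2, 3, 7, 8}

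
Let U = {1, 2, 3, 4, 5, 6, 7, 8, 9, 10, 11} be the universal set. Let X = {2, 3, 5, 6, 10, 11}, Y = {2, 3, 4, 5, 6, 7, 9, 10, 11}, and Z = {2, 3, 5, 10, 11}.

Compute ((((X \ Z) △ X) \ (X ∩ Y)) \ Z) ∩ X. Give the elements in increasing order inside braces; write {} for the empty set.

X \ Z = {6}
(X \ Z) △ X = {2, 3, 5, 10, 11}
X ∩ Y = {2, 3, 5, 6, 10, 11}
((X \ Z) △ X) \ (X ∩ Y) = {}
(((X \ Z) △ X) \ (X ∩ Y)) \ Z = {}
((((X \ Z) △ X) \ (X ∩ Y)) \ Z) ∩ X = {}

{}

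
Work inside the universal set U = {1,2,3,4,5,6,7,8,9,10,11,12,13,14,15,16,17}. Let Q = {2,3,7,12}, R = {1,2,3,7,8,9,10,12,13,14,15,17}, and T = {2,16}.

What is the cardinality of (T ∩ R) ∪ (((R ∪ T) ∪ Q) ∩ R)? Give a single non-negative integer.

12

T ∩ R = {2}
R ∪ T = {1,2,3,7,8,9,10,12,13,14,15,16,17}
(R ∪ T) ∪ Q = {1,2,3,7,8,9,10,12,13,14,15,16,17}
((R ∪ T) ∪ Q) ∩ R = {1,2,3,7,8,9,10,12,13,14,15,17}
(T ∩ R) ∪ (((R ∪ T) ∪ Q) ∩ R) = {1,2,3,7,8,9,10,12,13,14,15,17}
|(T ∩ R) ∪ (((R ∪ T) ∪ Q) ∩ R)| = 12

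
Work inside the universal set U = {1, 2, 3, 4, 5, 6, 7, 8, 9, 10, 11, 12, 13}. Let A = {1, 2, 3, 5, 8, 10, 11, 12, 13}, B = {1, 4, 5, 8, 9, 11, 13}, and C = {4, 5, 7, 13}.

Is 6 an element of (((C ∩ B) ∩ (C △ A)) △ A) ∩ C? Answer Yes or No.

No

6 ∉ C and 6 ∉ B, so 6 ∉ C ∩ B
6 ∉ C and 6 ∉ A, so 6 ∉ C △ A
6 ∉ (C ∩ B) and 6 ∉ (C △ A), so 6 ∉ (C ∩ B) ∩ (C △ A)
6 ∉ ((C ∩ B) ∩ (C △ A)) and 6 ∉ A, so 6 ∉ ((C ∩ B) ∩ (C △ A)) △ A
6 ∉ (((C ∩ B) ∩ (C △ A)) △ A) and 6 ∉ C, so 6 ∉ (((C ∩ B) ∩ (C △ A)) △ A) ∩ C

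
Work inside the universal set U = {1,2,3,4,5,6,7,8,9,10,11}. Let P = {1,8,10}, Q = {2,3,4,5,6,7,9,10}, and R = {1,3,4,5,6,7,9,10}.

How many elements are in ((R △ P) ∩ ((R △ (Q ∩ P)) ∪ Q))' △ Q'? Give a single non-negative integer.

2

R △ P = {3,4,5,6,7,8,9}
Q ∩ P = {10}
R △ (Q ∩ P) = {1,3,4,5,6,7,9}
(R △ (Q ∩ P)) ∪ Q = {1,2,3,4,5,6,7,9,10}
(R △ P) ∩ ((R △ (Q ∩ P)) ∪ Q) = {3,4,5,6,7,9}
((R △ P) ∩ ((R △ (Q ∩ P)) ∪ Q))' = {1,2,8,10,11}
Q' = {1,8,11}
((R △ P) ∩ ((R △ (Q ∩ P)) ∪ Q))' △ Q' = {2,10}
|((R △ P) ∩ ((R △ (Q ∩ P)) ∪ Q))' △ Q'| = 2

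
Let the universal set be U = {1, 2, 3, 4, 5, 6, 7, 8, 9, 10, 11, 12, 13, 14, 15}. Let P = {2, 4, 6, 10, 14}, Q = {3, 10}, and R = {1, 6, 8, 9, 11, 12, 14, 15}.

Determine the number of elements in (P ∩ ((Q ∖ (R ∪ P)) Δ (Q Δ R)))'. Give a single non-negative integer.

R ∪ P = {1, 2, 4, 6, 8, 9, 10, 11, 12, 14, 15}
Q ∖ (R ∪ P) = {3}
Q Δ R = {1, 3, 6, 8, 9, 10, 11, 12, 14, 15}
(Q ∖ (R ∪ P)) Δ (Q Δ R) = {1, 6, 8, 9, 10, 11, 12, 14, 15}
P ∩ ((Q ∖ (R ∪ P)) Δ (Q Δ R)) = {6, 10, 14}
(P ∩ ((Q ∖ (R ∪ P)) Δ (Q Δ R)))' = {1, 2, 3, 4, 5, 7, 8, 9, 11, 12, 13, 15}
|(P ∩ ((Q ∖ (R ∪ P)) Δ (Q Δ R)))'| = 12

12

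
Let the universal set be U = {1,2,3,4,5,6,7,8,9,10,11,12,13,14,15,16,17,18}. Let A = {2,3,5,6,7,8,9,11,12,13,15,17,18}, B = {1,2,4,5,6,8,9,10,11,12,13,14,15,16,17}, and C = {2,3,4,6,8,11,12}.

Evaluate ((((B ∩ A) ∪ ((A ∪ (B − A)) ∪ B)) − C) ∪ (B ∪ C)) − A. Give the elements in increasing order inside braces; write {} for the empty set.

{1,4,10,14,16}

B ∩ A = {2,5,6,8,9,11,12,13,15,17}
B − A = {1,4,10,14,16}
A ∪ (B − A) = {1,2,3,4,5,6,7,8,9,10,11,12,13,14,15,16,17,18}
(A ∪ (B − A)) ∪ B = {1,2,3,4,5,6,7,8,9,10,11,12,13,14,15,16,17,18}
(B ∩ A) ∪ ((A ∪ (B − A)) ∪ B) = {1,2,3,4,5,6,7,8,9,10,11,12,13,14,15,16,17,18}
((B ∩ A) ∪ ((A ∪ (B − A)) ∪ B)) − C = {1,5,7,9,10,13,14,15,16,17,18}
B ∪ C = {1,2,3,4,5,6,8,9,10,11,12,13,14,15,16,17}
(((B ∩ A) ∪ ((A ∪ (B − A)) ∪ B)) − C) ∪ (B ∪ C) = {1,2,3,4,5,6,7,8,9,10,11,12,13,14,15,16,17,18}
((((B ∩ A) ∪ ((A ∪ (B − A)) ∪ B)) − C) ∪ (B ∪ C)) − A = {1,4,10,14,16}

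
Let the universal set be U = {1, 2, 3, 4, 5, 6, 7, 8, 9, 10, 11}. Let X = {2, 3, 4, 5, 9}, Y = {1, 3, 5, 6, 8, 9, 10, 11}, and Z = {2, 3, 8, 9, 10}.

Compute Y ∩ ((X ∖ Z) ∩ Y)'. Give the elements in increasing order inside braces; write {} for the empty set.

X ∖ Z = {4, 5}
(X ∖ Z) ∩ Y = {5}
((X ∖ Z) ∩ Y)' = {1, 2, 3, 4, 6, 7, 8, 9, 10, 11}
Y ∩ ((X ∖ Z) ∩ Y)' = {1, 3, 6, 8, 9, 10, 11}

{1, 3, 6, 8, 9, 10, 11}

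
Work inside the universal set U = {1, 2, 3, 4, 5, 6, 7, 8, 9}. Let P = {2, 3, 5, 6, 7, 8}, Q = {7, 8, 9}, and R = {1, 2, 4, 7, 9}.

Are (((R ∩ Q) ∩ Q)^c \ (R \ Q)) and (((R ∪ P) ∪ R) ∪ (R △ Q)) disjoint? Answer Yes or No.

No

R ∩ Q = {7, 9}
(R ∩ Q) ∩ Q = {7, 9}
((R ∩ Q) ∩ Q)^c = {1, 2, 3, 4, 5, 6, 8}
R \ Q = {1, 2, 4}
((R ∩ Q) ∩ Q)^c \ (R \ Q) = {3, 5, 6, 8}
R ∪ P = {1, 2, 3, 4, 5, 6, 7, 8, 9}
(R ∪ P) ∪ R = {1, 2, 3, 4, 5, 6, 7, 8, 9}
R △ Q = {1, 2, 4, 8}
((R ∪ P) ∪ R) ∪ (R △ Q) = {1, 2, 3, 4, 5, 6, 7, 8, 9}
3 lies in both, so they are not disjoint.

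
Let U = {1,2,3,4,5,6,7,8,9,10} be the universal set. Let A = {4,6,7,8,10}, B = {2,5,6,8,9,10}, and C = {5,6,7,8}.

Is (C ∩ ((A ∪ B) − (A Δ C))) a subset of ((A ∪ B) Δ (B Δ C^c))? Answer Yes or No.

No

A ∪ B = {2,4,5,6,7,8,9,10}
A Δ C = {4,5,10}
(A ∪ B) − (A Δ C) = {2,6,7,8,9}
C ∩ ((A ∪ B) − (A Δ C)) = {6,7,8}
C^c = {1,2,3,4,9,10}
B Δ C^c = {1,3,4,5,6,8}
(A ∪ B) Δ (B Δ C^c) = {1,2,3,7,9,10}
6 ∈ C ∩ ((A ∪ B) − (A Δ C)) but 6 ∉ (A ∪ B) Δ (B Δ C^c), so the inclusion fails.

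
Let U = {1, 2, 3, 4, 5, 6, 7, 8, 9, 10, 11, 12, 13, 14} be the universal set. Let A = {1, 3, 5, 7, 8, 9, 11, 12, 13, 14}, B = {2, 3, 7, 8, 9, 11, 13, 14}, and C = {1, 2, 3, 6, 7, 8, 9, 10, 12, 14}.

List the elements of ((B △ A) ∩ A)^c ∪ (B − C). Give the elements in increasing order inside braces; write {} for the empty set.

{2, 3, 4, 6, 7, 8, 9, 10, 11, 13, 14}

B △ A = {1, 2, 5, 12}
(B △ A) ∩ A = {1, 5, 12}
((B △ A) ∩ A)^c = {2, 3, 4, 6, 7, 8, 9, 10, 11, 13, 14}
B − C = {11, 13}
((B △ A) ∩ A)^c ∪ (B − C) = {2, 3, 4, 6, 7, 8, 9, 10, 11, 13, 14}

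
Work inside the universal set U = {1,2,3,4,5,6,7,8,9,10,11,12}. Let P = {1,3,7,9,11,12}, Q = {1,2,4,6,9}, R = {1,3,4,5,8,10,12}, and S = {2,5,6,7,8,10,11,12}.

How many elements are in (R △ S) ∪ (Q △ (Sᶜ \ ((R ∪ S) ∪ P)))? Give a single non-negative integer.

R △ S = {1,2,3,4,6,7,11}
Sᶜ = {1,3,4,9}
R ∪ S = {1,2,3,4,5,6,7,8,10,11,12}
(R ∪ S) ∪ P = {1,2,3,4,5,6,7,8,9,10,11,12}
Sᶜ \ ((R ∪ S) ∪ P) = {}
Q △ (Sᶜ \ ((R ∪ S) ∪ P)) = {1,2,4,6,9}
(R △ S) ∪ (Q △ (Sᶜ \ ((R ∪ S) ∪ P))) = {1,2,3,4,6,7,9,11}
|(R △ S) ∪ (Q △ (Sᶜ \ ((R ∪ S) ∪ P)))| = 8

8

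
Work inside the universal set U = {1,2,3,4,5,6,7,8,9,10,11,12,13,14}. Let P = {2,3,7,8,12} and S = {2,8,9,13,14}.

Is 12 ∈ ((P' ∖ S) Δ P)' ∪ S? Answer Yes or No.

12 ∈ P, so 12 ∉ P'
12 ∉ P' and 12 ∉ S, so 12 ∉ P' ∖ S
12 ∉ (P' ∖ S) and 12 ∈ P, so 12 ∈ (P' ∖ S) Δ P
12 ∉ ((P' ∖ S) Δ P)' since 12 ∈ ((P' ∖ S) Δ P)
12 ∉ ((P' ∖ S) Δ P)' and 12 ∉ S, so 12 ∉ ((P' ∖ S) Δ P)' ∪ S

No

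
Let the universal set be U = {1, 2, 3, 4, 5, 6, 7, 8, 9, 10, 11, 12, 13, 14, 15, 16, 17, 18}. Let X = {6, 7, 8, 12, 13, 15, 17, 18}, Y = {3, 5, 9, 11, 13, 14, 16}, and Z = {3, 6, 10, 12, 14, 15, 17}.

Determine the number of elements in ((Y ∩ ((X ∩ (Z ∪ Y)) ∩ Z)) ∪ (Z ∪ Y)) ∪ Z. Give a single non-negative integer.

Z ∪ Y = {3, 5, 6, 9, 10, 11, 12, 13, 14, 15, 16, 17}
X ∩ (Z ∪ Y) = {6, 12, 13, 15, 17}
(X ∩ (Z ∪ Y)) ∩ Z = {6, 12, 15, 17}
Y ∩ ((X ∩ (Z ∪ Y)) ∩ Z) = {}
(Y ∩ ((X ∩ (Z ∪ Y)) ∩ Z)) ∪ (Z ∪ Y) = {3, 5, 6, 9, 10, 11, 12, 13, 14, 15, 16, 17}
((Y ∩ ((X ∩ (Z ∪ Y)) ∩ Z)) ∪ (Z ∪ Y)) ∪ Z = {3, 5, 6, 9, 10, 11, 12, 13, 14, 15, 16, 17}
|((Y ∩ ((X ∩ (Z ∪ Y)) ∩ Z)) ∪ (Z ∪ Y)) ∪ Z| = 12

12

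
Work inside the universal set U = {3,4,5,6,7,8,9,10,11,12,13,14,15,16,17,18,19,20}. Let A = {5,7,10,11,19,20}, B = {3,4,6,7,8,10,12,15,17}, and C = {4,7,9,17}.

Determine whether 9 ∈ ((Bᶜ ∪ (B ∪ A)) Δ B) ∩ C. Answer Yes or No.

9 ∉ B, so 9 ∈ Bᶜ
9 ∉ B and 9 ∉ A, so 9 ∉ B ∪ A
9 ∈ Bᶜ and 9 ∉ (B ∪ A), so 9 ∈ Bᶜ ∪ (B ∪ A)
9 ∈ (Bᶜ ∪ (B ∪ A)) and 9 ∉ B, so 9 ∈ (Bᶜ ∪ (B ∪ A)) Δ B
9 ∈ ((Bᶜ ∪ (B ∪ A)) Δ B) and 9 ∈ C, so 9 ∈ ((Bᶜ ∪ (B ∪ A)) Δ B) ∩ C

Yes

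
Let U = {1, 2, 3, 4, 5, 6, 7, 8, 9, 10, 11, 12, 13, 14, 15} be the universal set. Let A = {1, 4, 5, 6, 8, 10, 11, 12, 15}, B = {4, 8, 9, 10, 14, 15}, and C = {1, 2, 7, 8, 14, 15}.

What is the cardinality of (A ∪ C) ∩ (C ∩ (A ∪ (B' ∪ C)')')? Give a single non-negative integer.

3

A ∪ C = {1, 2, 4, 5, 6, 7, 8, 10, 11, 12, 14, 15}
B' = {1, 2, 3, 5, 6, 7, 11, 12, 13}
B' ∪ C = {1, 2, 3, 5, 6, 7, 8, 11, 12, 13, 14, 15}
(B' ∪ C)' = {4, 9, 10}
A ∪ (B' ∪ C)' = {1, 4, 5, 6, 8, 9, 10, 11, 12, 15}
(A ∪ (B' ∪ C)')' = {2, 3, 7, 13, 14}
C ∩ (A ∪ (B' ∪ C)')' = {2, 7, 14}
(A ∪ C) ∩ (C ∩ (A ∪ (B' ∪ C)')') = {2, 7, 14}
|(A ∪ C) ∩ (C ∩ (A ∪ (B' ∪ C)')')| = 3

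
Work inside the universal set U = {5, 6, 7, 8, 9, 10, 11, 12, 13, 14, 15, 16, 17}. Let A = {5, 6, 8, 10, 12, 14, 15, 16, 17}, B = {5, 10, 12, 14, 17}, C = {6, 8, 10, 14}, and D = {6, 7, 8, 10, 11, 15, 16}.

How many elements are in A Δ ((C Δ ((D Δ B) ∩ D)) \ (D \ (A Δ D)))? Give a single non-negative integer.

10

D Δ B = {5, 6, 7, 8, 11, 12, 14, 15, 16, 17}
(D Δ B) ∩ D = {6, 7, 8, 11, 15, 16}
C Δ ((D Δ B) ∩ D) = {7, 10, 11, 14, 15, 16}
A Δ D = {5, 7, 11, 12, 14, 17}
D \ (A Δ D) = {6, 8, 10, 15, 16}
(C Δ ((D Δ B) ∩ D)) \ (D \ (A Δ D)) = {7, 11, 14}
A Δ ((C Δ ((D Δ B) ∩ D)) \ (D \ (A Δ D))) = {5, 6, 7, 8, 10, 11, 12, 15, 16, 17}
|A Δ ((C Δ ((D Δ B) ∩ D)) \ (D \ (A Δ D)))| = 10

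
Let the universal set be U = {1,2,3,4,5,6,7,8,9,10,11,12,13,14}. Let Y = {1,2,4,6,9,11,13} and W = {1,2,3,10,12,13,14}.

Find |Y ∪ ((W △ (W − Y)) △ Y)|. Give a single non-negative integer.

7

W − Y = {3,10,12,14}
W △ (W − Y) = {1,2,13}
(W △ (W − Y)) △ Y = {4,6,9,11}
Y ∪ ((W △ (W − Y)) △ Y) = {1,2,4,6,9,11,13}
|Y ∪ ((W △ (W − Y)) △ Y)| = 7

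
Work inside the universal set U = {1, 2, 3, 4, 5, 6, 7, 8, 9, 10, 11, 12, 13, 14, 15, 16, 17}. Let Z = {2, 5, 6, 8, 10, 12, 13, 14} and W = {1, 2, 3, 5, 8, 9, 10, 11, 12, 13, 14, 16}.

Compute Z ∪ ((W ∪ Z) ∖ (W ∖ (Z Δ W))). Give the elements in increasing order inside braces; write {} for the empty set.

W ∪ Z = {1, 2, 3, 5, 6, 8, 9, 10, 11, 12, 13, 14, 16}
Z Δ W = {1, 3, 6, 9, 11, 16}
W ∖ (Z Δ W) = {2, 5, 8, 10, 12, 13, 14}
(W ∪ Z) ∖ (W ∖ (Z Δ W)) = {1, 3, 6, 9, 11, 16}
Z ∪ ((W ∪ Z) ∖ (W ∖ (Z Δ W))) = {1, 2, 3, 5, 6, 8, 9, 10, 11, 12, 13, 14, 16}

{1, 2, 3, 5, 6, 8, 9, 10, 11, 12, 13, 14, 16}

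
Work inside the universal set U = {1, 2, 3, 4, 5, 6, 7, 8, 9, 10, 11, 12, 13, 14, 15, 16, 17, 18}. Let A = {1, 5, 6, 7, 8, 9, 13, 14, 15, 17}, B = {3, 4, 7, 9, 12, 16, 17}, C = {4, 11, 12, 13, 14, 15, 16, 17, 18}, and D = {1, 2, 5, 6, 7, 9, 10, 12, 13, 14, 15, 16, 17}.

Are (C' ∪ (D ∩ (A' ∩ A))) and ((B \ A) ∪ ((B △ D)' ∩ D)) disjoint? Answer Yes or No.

No

C' = {1, 2, 3, 5, 6, 7, 8, 9, 10}
A' = {2, 3, 4, 10, 11, 12, 16, 18}
A' ∩ A = {}
D ∩ (A' ∩ A) = {}
C' ∪ (D ∩ (A' ∩ A)) = {1, 2, 3, 5, 6, 7, 8, 9, 10}
B \ A = {3, 4, 12, 16}
B △ D = {1, 2, 3, 4, 5, 6, 10, 13, 14, 15}
(B △ D)' = {7, 8, 9, 11, 12, 16, 17, 18}
(B △ D)' ∩ D = {7, 9, 12, 16, 17}
(B \ A) ∪ ((B △ D)' ∩ D) = {3, 4, 7, 9, 12, 16, 17}
3 lies in both, so they are not disjoint.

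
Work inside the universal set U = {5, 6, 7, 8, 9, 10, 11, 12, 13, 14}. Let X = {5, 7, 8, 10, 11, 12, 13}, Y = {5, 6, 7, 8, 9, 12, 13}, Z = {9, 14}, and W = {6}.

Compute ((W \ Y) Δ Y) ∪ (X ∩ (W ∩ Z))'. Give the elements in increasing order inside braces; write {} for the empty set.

W \ Y = {}
(W \ Y) Δ Y = {5, 6, 7, 8, 9, 12, 13}
W ∩ Z = {}
X ∩ (W ∩ Z) = {}
(X ∩ (W ∩ Z))' = {5, 6, 7, 8, 9, 10, 11, 12, 13, 14}
((W \ Y) Δ Y) ∪ (X ∩ (W ∩ Z))' = {5, 6, 7, 8, 9, 10, 11, 12, 13, 14}

{5, 6, 7, 8, 9, 10, 11, 12, 13, 14}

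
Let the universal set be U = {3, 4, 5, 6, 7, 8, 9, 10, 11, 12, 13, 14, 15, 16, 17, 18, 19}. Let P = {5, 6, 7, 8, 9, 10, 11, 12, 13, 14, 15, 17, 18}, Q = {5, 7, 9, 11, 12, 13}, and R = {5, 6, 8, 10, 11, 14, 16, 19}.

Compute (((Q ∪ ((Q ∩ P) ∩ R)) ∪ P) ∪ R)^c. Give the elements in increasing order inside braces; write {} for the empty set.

{3, 4}

Q ∩ P = {5, 7, 9, 11, 12, 13}
(Q ∩ P) ∩ R = {5, 11}
Q ∪ ((Q ∩ P) ∩ R) = {5, 7, 9, 11, 12, 13}
(Q ∪ ((Q ∩ P) ∩ R)) ∪ P = {5, 6, 7, 8, 9, 10, 11, 12, 13, 14, 15, 17, 18}
((Q ∪ ((Q ∩ P) ∩ R)) ∪ P) ∪ R = {5, 6, 7, 8, 9, 10, 11, 12, 13, 14, 15, 16, 17, 18, 19}
(((Q ∪ ((Q ∩ P) ∩ R)) ∪ P) ∪ R)^c = {3, 4}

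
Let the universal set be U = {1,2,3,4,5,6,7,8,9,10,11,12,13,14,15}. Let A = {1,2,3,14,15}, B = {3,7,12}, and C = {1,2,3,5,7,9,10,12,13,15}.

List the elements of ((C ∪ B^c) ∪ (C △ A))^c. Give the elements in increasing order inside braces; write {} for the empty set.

B^c = {1,2,4,5,6,8,9,10,11,13,14,15}
C ∪ B^c = {1,2,3,4,5,6,7,8,9,10,11,12,13,14,15}
C △ A = {5,7,9,10,12,13,14}
(C ∪ B^c) ∪ (C △ A) = {1,2,3,4,5,6,7,8,9,10,11,12,13,14,15}
((C ∪ B^c) ∪ (C △ A))^c = {}

{}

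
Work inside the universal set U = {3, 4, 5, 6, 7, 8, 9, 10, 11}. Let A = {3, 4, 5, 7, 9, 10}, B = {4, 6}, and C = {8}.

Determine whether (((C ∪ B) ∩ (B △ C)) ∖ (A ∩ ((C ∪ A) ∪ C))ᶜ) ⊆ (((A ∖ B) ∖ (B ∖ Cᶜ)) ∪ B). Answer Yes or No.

Yes

C ∪ B = {4, 6, 8}
B △ C = {4, 6, 8}
(C ∪ B) ∩ (B △ C) = {4, 6, 8}
C ∪ A = {3, 4, 5, 7, 8, 9, 10}
(C ∪ A) ∪ C = {3, 4, 5, 7, 8, 9, 10}
A ∩ ((C ∪ A) ∪ C) = {3, 4, 5, 7, 9, 10}
(A ∩ ((C ∪ A) ∪ C))ᶜ = {6, 8, 11}
((C ∪ B) ∩ (B △ C)) ∖ (A ∩ ((C ∪ A) ∪ C))ᶜ = {4}
A ∖ B = {3, 5, 7, 9, 10}
Cᶜ = {3, 4, 5, 6, 7, 9, 10, 11}
B ∖ Cᶜ = {}
(A ∖ B) ∖ (B ∖ Cᶜ) = {3, 5, 7, 9, 10}
((A ∖ B) ∖ (B ∖ Cᶜ)) ∪ B = {3, 4, 5, 6, 7, 9, 10}
Every element of {4} is in {3, 4, 5, 6, 7, 9, 10}, so ((C ∪ B) ∩ (B △ C)) ∖ (A ∩ ((C ∪ A) ∪ C))ᶜ ⊆ ((A ∖ B) ∖ (B ∖ Cᶜ)) ∪ B.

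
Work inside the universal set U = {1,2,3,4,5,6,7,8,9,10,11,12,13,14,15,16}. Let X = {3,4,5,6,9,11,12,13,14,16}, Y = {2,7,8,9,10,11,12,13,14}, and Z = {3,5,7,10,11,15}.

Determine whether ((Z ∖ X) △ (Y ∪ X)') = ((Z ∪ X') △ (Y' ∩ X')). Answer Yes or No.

Z ∖ X = {7,10,15}
Y ∪ X = {2,3,4,5,6,7,8,9,10,11,12,13,14,16}
(Y ∪ X)' = {1,15}
(Z ∖ X) △ (Y ∪ X)' = {1,7,10}
X' = {1,2,7,8,10,15}
Z ∪ X' = {1,2,3,5,7,8,10,11,15}
Y' = {1,3,4,5,6,15,16}
Y' ∩ X' = {1,15}
(Z ∪ X') △ (Y' ∩ X') = {2,3,5,7,8,10,11}
1 ∈ (Z ∖ X) △ (Y ∪ X)' but 1 ∉ (Z ∪ X') △ (Y' ∩ X'), so they differ.

No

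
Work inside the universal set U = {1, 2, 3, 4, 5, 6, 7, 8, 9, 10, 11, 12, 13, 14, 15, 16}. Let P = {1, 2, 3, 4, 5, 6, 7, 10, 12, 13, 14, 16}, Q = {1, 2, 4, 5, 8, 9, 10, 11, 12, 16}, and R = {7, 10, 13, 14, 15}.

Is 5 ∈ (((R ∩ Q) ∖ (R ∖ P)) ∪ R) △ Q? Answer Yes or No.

Yes

5 ∉ R and 5 ∈ Q, so 5 ∉ R ∩ Q
5 ∉ R and 5 ∈ P, so 5 ∉ R ∖ P
5 ∉ (R ∩ Q) and 5 ∉ (R ∖ P), so 5 ∉ (R ∩ Q) ∖ (R ∖ P)
5 ∉ ((R ∩ Q) ∖ (R ∖ P)) and 5 ∉ R, so 5 ∉ ((R ∩ Q) ∖ (R ∖ P)) ∪ R
5 ∉ (((R ∩ Q) ∖ (R ∖ P)) ∪ R) and 5 ∈ Q, so 5 ∈ (((R ∩ Q) ∖ (R ∖ P)) ∪ R) △ Q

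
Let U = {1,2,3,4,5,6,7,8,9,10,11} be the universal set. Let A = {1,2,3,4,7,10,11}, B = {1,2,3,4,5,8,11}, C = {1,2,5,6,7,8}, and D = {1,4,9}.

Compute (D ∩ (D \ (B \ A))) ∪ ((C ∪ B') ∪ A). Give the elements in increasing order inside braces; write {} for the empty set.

B \ A = {5,8}
D \ (B \ A) = {1,4,9}
D ∩ (D \ (B \ A)) = {1,4,9}
B' = {6,7,9,10}
C ∪ B' = {1,2,5,6,7,8,9,10}
(C ∪ B') ∪ A = {1,2,3,4,5,6,7,8,9,10,11}
(D ∩ (D \ (B \ A))) ∪ ((C ∪ B') ∪ A) = {1,2,3,4,5,6,7,8,9,10,11}

{1,2,3,4,5,6,7,8,9,10,11}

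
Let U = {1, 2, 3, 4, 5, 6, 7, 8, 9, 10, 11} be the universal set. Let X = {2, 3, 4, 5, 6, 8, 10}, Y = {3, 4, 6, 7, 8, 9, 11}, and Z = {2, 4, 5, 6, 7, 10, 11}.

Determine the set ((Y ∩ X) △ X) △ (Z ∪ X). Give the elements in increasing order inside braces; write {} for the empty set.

Y ∩ X = {3, 4, 6, 8}
(Y ∩ X) △ X = {2, 5, 10}
Z ∪ X = {2, 3, 4, 5, 6, 7, 8, 10, 11}
((Y ∩ X) △ X) △ (Z ∪ X) = {3, 4, 6, 7, 8, 11}

{3, 4, 6, 7, 8, 11}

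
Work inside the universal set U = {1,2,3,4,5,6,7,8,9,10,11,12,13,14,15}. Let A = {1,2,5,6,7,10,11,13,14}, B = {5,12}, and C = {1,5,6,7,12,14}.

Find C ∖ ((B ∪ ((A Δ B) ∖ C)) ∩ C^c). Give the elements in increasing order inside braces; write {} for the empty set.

{1,5,6,7,12,14}

A Δ B = {1,2,6,7,10,11,12,13,14}
(A Δ B) ∖ C = {2,10,11,13}
B ∪ ((A Δ B) ∖ C) = {2,5,10,11,12,13}
C^c = {2,3,4,8,9,10,11,13,15}
(B ∪ ((A Δ B) ∖ C)) ∩ C^c = {2,10,11,13}
C ∖ ((B ∪ ((A Δ B) ∖ C)) ∩ C^c) = {1,5,6,7,12,14}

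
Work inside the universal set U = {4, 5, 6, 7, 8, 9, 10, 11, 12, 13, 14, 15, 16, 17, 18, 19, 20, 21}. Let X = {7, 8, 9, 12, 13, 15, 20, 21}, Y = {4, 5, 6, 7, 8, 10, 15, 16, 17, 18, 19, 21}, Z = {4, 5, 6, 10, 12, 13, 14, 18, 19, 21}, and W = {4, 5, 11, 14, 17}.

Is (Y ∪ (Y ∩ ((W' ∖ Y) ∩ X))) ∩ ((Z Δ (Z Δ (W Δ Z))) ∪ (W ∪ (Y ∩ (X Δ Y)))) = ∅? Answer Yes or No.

No

W' = {6, 7, 8, 9, 10, 12, 13, 15, 16, 18, 19, 20, 21}
W' ∖ Y = {9, 12, 13, 20}
(W' ∖ Y) ∩ X = {9, 12, 13, 20}
Y ∩ ((W' ∖ Y) ∩ X) = {}
Y ∪ (Y ∩ ((W' ∖ Y) ∩ X)) = {4, 5, 6, 7, 8, 10, 15, 16, 17, 18, 19, 21}
W Δ Z = {6, 10, 11, 12, 13, 17, 18, 19, 21}
Z Δ (W Δ Z) = {4, 5, 11, 14, 17}
Z Δ (Z Δ (W Δ Z)) = {6, 10, 11, 12, 13, 17, 18, 19, 21}
X Δ Y = {4, 5, 6, 9, 10, 12, 13, 16, 17, 18, 19, 20}
Y ∩ (X Δ Y) = {4, 5, 6, 10, 16, 17, 18, 19}
W ∪ (Y ∩ (X Δ Y)) = {4, 5, 6, 10, 11, 14, 16, 17, 18, 19}
(Z Δ (Z Δ (W Δ Z))) ∪ (W ∪ (Y ∩ (X Δ Y))) = {4, 5, 6, 10, 11, 12, 13, 14, 16, 17, 18, 19, 21}
4 lies in both, so they are not disjoint.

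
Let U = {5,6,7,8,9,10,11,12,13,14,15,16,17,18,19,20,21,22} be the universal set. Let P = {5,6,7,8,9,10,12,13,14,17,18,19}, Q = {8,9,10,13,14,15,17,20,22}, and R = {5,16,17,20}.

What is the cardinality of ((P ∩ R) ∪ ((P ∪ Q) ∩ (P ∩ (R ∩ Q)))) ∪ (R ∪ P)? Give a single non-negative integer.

P ∩ R = {5,17}
P ∪ Q = {5,6,7,8,9,10,12,13,14,15,17,18,19,20,22}
R ∩ Q = {17,20}
P ∩ (R ∩ Q) = {17}
(P ∪ Q) ∩ (P ∩ (R ∩ Q)) = {17}
(P ∩ R) ∪ ((P ∪ Q) ∩ (P ∩ (R ∩ Q))) = {5,17}
R ∪ P = {5,6,7,8,9,10,12,13,14,16,17,18,19,20}
((P ∩ R) ∪ ((P ∪ Q) ∩ (P ∩ (R ∩ Q)))) ∪ (R ∪ P) = {5,6,7,8,9,10,12,13,14,16,17,18,19,20}
|((P ∩ R) ∪ ((P ∪ Q) ∩ (P ∩ (R ∩ Q)))) ∪ (R ∪ P)| = 14

14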